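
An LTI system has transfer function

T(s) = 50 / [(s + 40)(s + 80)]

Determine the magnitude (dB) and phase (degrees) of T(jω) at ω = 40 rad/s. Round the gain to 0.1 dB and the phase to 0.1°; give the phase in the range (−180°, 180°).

-40.1 dB, -71.6°

At s = jω = j40:
pole (s+40): 40 + j40 → |·| = √(40²+40²) = √3200 ≈ 56.569, ∠ = arctan(40/40) ≈ 45.00°
pole (s+80): 80 + j40 → |·| = √(80²+40²) = √8000 ≈ 89.443, ∠ = arctan(40/80) ≈ 26.57°
|T| = 50 / 5059.7 ≈ 0.009882
Gain = 20 log₁₀(0.009882) ≈ -40.10 dB
∠T = 0.00° − 71.57° = -71.57°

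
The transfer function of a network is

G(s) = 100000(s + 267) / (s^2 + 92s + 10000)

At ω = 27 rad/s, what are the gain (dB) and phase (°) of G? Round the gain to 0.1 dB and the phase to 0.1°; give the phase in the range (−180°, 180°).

At s = jω = j27:
zero (s+267): 267 + j27 → |·| = √(267²+27²) = √72018 ≈ 268.36, ∠ = arctan(27/267) ≈ 5.77°
quadratic: (j27)² + 92·j27 + 10000 = 9271 + j2484 → |·| ≈ 9598, ∠ ≈ 15.00°
|G| = 100000 · 268.36 / 9598 ≈ 2796
Gain = 20 log₁₀(2796) ≈ 68.93 dB
∠G = 5.77° − 15.00° = -9.23°

68.9 dB, -9.2°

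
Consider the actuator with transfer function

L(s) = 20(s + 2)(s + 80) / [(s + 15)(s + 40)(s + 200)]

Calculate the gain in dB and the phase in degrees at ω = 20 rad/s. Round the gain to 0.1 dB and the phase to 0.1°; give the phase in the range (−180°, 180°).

-16.6 dB, 12.9°

At s = jω = j20:
zero (s+2): 2 + j20 → |·| = √(2²+20²) = √404 ≈ 20.1, ∠ = arctan(20/2) ≈ 84.29°
zero (s+80): 80 + j20 → |·| = √(80²+20²) = √6800 ≈ 82.462, ∠ = arctan(20/80) ≈ 14.04°
pole (s+15): 15 + j20 → |·| = √(15²+20²) = √625 ≈ 25, ∠ = arctan(20/15) ≈ 53.13°
pole (s+40): 40 + j20 → |·| = √(40²+20²) = √2000 ≈ 44.721, ∠ = arctan(20/40) ≈ 26.57°
pole (s+200): 200 + j20 → |·| = √(200²+20²) = √40400 ≈ 201, ∠ = arctan(20/200) ≈ 5.71°
|L| = 20 · 1657.5 / 2.2472e+05 ≈ 0.14752
Gain = 20 log₁₀(0.14752) ≈ -16.62 dB
∠L = 98.33° − 85.41° = 12.92°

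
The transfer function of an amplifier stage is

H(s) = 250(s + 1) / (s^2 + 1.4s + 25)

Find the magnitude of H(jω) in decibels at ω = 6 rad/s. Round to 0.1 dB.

40.8 dB

At s = jω = j6:
zero (s+1): 1 + j6 → |·| = √(1²+6²) = √37 ≈ 6.0828, ∠ = arctan(6/1) ≈ 80.54°
quadratic: (j6)² + 1.4·j6 + 25 = -11 + j8.4 → |·| ≈ 13.841, ∠ ≈ 142.63°
|H| = 250 · 6.0828 / 13.841 ≈ 109.87
Gain = 20 log₁₀(109.87) ≈ 40.82 dB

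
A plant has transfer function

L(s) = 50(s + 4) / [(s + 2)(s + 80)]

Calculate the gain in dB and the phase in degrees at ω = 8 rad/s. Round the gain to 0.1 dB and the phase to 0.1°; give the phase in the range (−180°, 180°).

-3.4 dB, -18.2°

At s = jω = j8:
zero (s+4): 4 + j8 → |·| = √(4²+8²) = √80 ≈ 8.9443, ∠ = arctan(8/4) ≈ 63.43°
pole (s+2): 2 + j8 → |·| = √(2²+8²) = √68 ≈ 8.2462, ∠ = arctan(8/2) ≈ 75.96°
pole (s+80): 80 + j8 → |·| = √(80²+8²) = √6464 ≈ 80.399, ∠ = arctan(8/80) ≈ 5.71°
|L| = 50 · 8.9443 / 662.99 ≈ 0.67454
Gain = 20 log₁₀(0.67454) ≈ -3.42 dB
∠L = 63.43° − 81.67° = -18.24°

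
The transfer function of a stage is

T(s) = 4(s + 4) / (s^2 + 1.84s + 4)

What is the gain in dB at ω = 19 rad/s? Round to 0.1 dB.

At s = jω = j19:
zero (s+4): 4 + j19 → |·| = √(4²+19²) = √377 ≈ 19.416, ∠ = arctan(19/4) ≈ 78.11°
quadratic: (j19)² + 1.84·j19 + 4 = -357 + j34.96 → |·| ≈ 358.71, ∠ ≈ 174.41°
|T| = 4 · 19.416 / 358.71 ≈ 0.21651
Gain = 20 log₁₀(0.21651) ≈ -13.29 dB

-13.3 dB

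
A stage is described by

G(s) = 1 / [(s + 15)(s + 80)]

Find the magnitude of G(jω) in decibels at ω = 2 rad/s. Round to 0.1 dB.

At s = jω = j2:
pole (s+15): 15 + j2 → |·| = √(15²+2²) = √229 ≈ 15.133, ∠ = arctan(2/15) ≈ 7.59°
pole (s+80): 80 + j2 → |·| = √(80²+2²) = √6404 ≈ 80.025, ∠ = arctan(2/80) ≈ 1.43°
|G| = 1 / 1211 ≈ 0.00082576
Gain = 20 log₁₀(0.00082576) ≈ -61.66 dB

-61.7 dB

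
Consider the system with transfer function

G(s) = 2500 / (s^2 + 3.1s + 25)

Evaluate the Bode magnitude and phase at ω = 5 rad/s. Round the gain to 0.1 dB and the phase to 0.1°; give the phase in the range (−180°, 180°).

44.2 dB, -90.0°

At s = jω = j5:
quadratic: (j5)² + 3.1·j5 + 25 = 0 + j15.5 → |·| ≈ 15.5, ∠ ≈ 90.00°
|G| = 2500 / 15.5 ≈ 161.29
Gain = 20 log₁₀(161.29) ≈ 44.15 dB
∠G = 0.00° − 90.00° = -90.00°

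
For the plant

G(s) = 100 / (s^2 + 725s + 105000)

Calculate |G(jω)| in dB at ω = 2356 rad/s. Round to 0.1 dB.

-95.1 dB

Substitute s = j2356:
Numerator: 100 = 100 + j0
Denominator: (j2356)^2 + 725(j2356) + 105000 = -5445736 + j1708100
|N| = √(100² + 0²) ≈ 100, ∠N ≈ 0.00°
|D| = √(5445736² + 1708100²) ≈ 5.7073e+06, ∠D ≈ 162.59°
|G| = 100 / 5.7073e+06 ≈ 1.7521e-05
Gain = 20 log₁₀(1.7521e-05) ≈ -95.13 dB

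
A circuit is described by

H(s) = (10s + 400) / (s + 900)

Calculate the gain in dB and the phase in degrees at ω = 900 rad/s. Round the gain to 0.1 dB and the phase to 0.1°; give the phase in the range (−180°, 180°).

17.0 dB, 42.5°

Substitute s = j900:
Numerator: 10(j900) + 400 = 400 + j9000
Denominator: (j900) + 900 = 900 + j900
|N| = √(400² + 9000²) ≈ 9008.9, ∠N ≈ 87.46°
|D| = √(900² + 900²) ≈ 1272.8, ∠D ≈ 45.00°
|H| = 9008.9 / 1272.8 ≈ 7.078
Gain = 20 log₁₀(7.078) ≈ 17.00 dB
∠H = 87.46° − 45.00° = 42.46°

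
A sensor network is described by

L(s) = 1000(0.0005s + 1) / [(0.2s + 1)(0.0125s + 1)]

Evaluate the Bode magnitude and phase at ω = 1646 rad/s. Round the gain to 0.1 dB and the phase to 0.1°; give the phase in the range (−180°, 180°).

-14.4 dB, -137.6°

At ω = 1646 rad/s:
zero (1 + j1646·0.0005) = 1 + j0.823 → |·| ≈ 1.2951, ∠ ≈ 39.45°
pole (1 + j1646·0.2) = 1 + j329.2 → |·| ≈ 329.2, ∠ ≈ 89.83°
pole (1 + j1646·0.0125) = 1 + j20.575 → |·| ≈ 20.599, ∠ ≈ 87.22°
|L| = 1000 · 1.2951 / (329.2 · 20.599) ≈ 0.19098
Gain = 20 log₁₀(0.19098) ≈ -14.38 dB
∠L = (39.45°) − (89.83° + 87.22°) = -137.60°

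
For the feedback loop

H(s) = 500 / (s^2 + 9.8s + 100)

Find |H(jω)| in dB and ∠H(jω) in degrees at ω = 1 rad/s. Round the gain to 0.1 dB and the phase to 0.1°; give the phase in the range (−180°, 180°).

At s = jω = j1:
quadratic: (j1)² + 9.8·j1 + 100 = 99 + j9.8 → |·| ≈ 99.484, ∠ ≈ 5.65°
|H| = 500 / 99.484 ≈ 5.0259
Gain = 20 log₁₀(5.0259) ≈ 14.02 dB
∠H = 0.00° − 5.65° = -5.65°

14.0 dB, -5.7°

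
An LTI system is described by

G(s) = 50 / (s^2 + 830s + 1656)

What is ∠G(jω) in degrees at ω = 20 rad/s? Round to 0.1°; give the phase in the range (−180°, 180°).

Substitute s = j20:
Numerator: 50 = 50 + j0
Denominator: (j20)^2 + 830(j20) + 1656 = 1256 + j16600
|N| = √(50² + 0²) ≈ 50, ∠N ≈ 0.00°
|D| = √(1256² + 16600²) ≈ 16647, ∠D ≈ 85.67°
∠G = 0.00° − 85.67° = -85.67°

-85.7°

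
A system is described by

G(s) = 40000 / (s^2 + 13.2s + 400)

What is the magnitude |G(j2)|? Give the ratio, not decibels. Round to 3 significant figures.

101

At s = jω = j2:
quadratic: (j2)² + 13.2·j2 + 400 = 396 + j26.4 → |·| ≈ 396.88, ∠ ≈ 3.81°
|G| = 40000 / 396.88 ≈ 100.79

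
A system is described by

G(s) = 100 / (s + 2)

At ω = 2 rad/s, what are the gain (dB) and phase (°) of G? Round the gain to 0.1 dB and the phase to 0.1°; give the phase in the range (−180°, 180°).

Substitute s = j2:
Numerator: 100 = 100 + j0
Denominator: (j2) + 2 = 2 + j2
|N| = √(100² + 0²) ≈ 100, ∠N ≈ 0.00°
|D| = √(2² + 2²) ≈ 2.8284, ∠D ≈ 45.00°
|G| = 100 / 2.8284 ≈ 35.356
Gain = 20 log₁₀(35.356) ≈ 30.97 dB
∠G = 0.00° − 45.00° = -45.00°

31.0 dB, -45.0°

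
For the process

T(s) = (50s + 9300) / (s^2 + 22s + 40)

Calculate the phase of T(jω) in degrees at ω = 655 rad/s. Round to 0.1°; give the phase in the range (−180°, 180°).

Substitute s = j655:
Numerator: 50(j655) + 9300 = 9300 + j32750
Denominator: (j655)^2 + 22(j655) + 40 = -428985 + j14410
|N| = √(9300² + 32750²) ≈ 34045, ∠N ≈ 74.15°
|D| = √(428985² + 14410²) ≈ 4.2923e+05, ∠D ≈ 178.08°
∠T = 74.15° − 178.08° = -103.93°

-103.9°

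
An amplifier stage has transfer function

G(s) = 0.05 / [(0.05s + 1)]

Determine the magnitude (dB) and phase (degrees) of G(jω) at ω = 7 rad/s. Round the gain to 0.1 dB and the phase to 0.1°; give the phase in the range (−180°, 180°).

-26.5 dB, -19.3°

At ω = 7 rad/s:
pole (1 + j7·0.05) = 1 + j0.35 → |·| ≈ 1.0595, ∠ ≈ 19.29°
|G| = 0.05 · 1 / (1.0595) ≈ 0.047192
Gain = 20 log₁₀(0.047192) ≈ -26.52 dB
∠G = (0°) − (19.29°) = -19.29°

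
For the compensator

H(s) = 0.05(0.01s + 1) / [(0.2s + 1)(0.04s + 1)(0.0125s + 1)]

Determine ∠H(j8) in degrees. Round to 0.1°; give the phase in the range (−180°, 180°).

-76.9°

At ω = 8 rad/s:
zero (1 + j8·0.01) = 1 + j0.08 → |·| ≈ 1.0032, ∠ ≈ 4.57°
pole (1 + j8·0.2) = 1 + j1.6 → |·| ≈ 1.8868, ∠ ≈ 57.99°
pole (1 + j8·0.04) = 1 + j0.32 → |·| ≈ 1.05, ∠ ≈ 17.74°
pole (1 + j8·0.0125) = 1 + j0.1 → |·| ≈ 1.005, ∠ ≈ 5.71°
∠H = (4.57°) − (57.99° + 17.74° + 5.71°) = -76.87°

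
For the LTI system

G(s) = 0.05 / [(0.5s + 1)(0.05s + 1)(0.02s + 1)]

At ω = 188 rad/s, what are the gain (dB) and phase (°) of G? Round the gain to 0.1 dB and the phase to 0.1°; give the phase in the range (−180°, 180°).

-96.8 dB, 111.6°

At ω = 188 rad/s:
pole (1 + j188·0.5) = 1 + j94 → |·| ≈ 94.005, ∠ ≈ 89.39°
pole (1 + j188·0.05) = 1 + j9.4 → |·| ≈ 9.453, ∠ ≈ 83.93°
pole (1 + j188·0.02) = 1 + j3.76 → |·| ≈ 3.8907, ∠ ≈ 75.11°
|G| = 0.05 · 1 / (94.005 · 9.453 · 3.8907) ≈ 1.4462e-05
Gain = 20 log₁₀(1.4462e-05) ≈ -96.80 dB
∠G = (0°) − (89.39° + 83.93° + 75.11°) = -248.43° ≡ 111.57° (principal value)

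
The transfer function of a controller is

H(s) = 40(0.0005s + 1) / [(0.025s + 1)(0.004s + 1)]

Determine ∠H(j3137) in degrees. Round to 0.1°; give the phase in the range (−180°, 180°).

At ω = 3137 rad/s:
zero (1 + j3137·0.0005) = 1 + j1.5685 → |·| ≈ 1.8602, ∠ ≈ 57.48°
pole (1 + j3137·0.025) = 1 + j78.425 → |·| ≈ 78.431, ∠ ≈ 89.27°
pole (1 + j3137·0.004) = 1 + j12.548 → |·| ≈ 12.588, ∠ ≈ 85.44°
∠H = (57.48°) − (89.27° + 85.44°) = -117.23°

-117.2°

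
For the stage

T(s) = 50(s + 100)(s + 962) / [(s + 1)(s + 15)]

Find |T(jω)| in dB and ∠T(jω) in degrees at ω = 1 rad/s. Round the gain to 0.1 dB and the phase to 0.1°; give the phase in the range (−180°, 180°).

At s = jω = j1:
zero (s+100): 100 + j1 → |·| = √(100²+1²) = √10001 ≈ 100, ∠ = arctan(1/100) ≈ 0.57°
zero (s+962): 962 + j1 → |·| = √(962²+1²) = √925445 ≈ 962, ∠ = arctan(1/962) ≈ 0.06°
pole (s+1): 1 + j1 → |·| = √(1²+1²) = √2 ≈ 1.4142, ∠ = arctan(1/1) ≈ 45.00°
pole (s+15): 15 + j1 → |·| = √(15²+1²) = √226 ≈ 15.033, ∠ = arctan(1/15) ≈ 3.81°
|T| = 50 · 96200 / 21.26 ≈ 2.2625e+05
Gain = 20 log₁₀(2.2625e+05) ≈ 107.09 dB
∠T = 0.63° − 48.81° = -48.18°

107.1 dB, -48.2°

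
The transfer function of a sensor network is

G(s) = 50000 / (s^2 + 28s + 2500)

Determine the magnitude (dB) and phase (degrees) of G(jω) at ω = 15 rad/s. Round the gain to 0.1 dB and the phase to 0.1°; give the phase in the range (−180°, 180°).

26.7 dB, -10.5°

At s = jω = j15:
quadratic: (j15)² + 28·j15 + 2500 = 2275 + j420 → |·| ≈ 2313.4, ∠ ≈ 10.46°
|G| = 50000 / 2313.4 ≈ 21.613
Gain = 20 log₁₀(21.613) ≈ 26.69 dB
∠G = 0.00° − 10.46° = -10.46°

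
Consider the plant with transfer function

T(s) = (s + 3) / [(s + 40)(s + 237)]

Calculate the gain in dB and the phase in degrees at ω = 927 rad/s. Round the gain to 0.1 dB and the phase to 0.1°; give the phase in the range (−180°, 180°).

-59.6 dB, -73.4°

At s = jω = j927:
zero (s+3): 3 + j927 → |·| = √(3²+927²) = √859338 ≈ 927, ∠ = arctan(927/3) ≈ 89.81°
pole (s+40): 40 + j927 → |·| = √(40²+927²) = √860929 ≈ 927.86, ∠ = arctan(927/40) ≈ 87.53°
pole (s+237): 237 + j927 → |·| = √(237²+927²) = √915498 ≈ 956.82, ∠ = arctan(927/237) ≈ 75.66°
|T| = 1 · 927 / 8.878e+05 ≈ 0.0010442
Gain = 20 log₁₀(0.0010442) ≈ -59.62 dB
∠T = 89.81° − 163.19° = -73.38°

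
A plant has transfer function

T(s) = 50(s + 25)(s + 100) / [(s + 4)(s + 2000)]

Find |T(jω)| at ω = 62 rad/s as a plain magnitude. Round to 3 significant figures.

At s = jω = j62:
zero (s+25): 25 + j62 → |·| = √(25²+62²) = √4469 ≈ 66.851, ∠ = arctan(62/25) ≈ 68.04°
zero (s+100): 100 + j62 → |·| = √(100²+62²) = √13844 ≈ 117.66, ∠ = arctan(62/100) ≈ 31.80°
pole (s+4): 4 + j62 → |·| = √(4²+62²) = √3860 ≈ 62.129, ∠ = arctan(62/4) ≈ 86.31°
pole (s+2000): 2000 + j62 → |·| = √(2000²+62²) = √4003844 ≈ 2001, ∠ = arctan(62/2000) ≈ 1.78°
|T| = 50 · 7865.7 / 1.2432e+05 ≈ 3.1635

3.16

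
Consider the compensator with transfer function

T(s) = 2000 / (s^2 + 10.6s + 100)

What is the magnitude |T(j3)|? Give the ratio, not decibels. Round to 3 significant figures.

At s = jω = j3:
quadratic: (j3)² + 10.6·j3 + 100 = 91 + j31.8 → |·| ≈ 96.396, ∠ ≈ 19.26°
|T| = 2000 / 96.396 ≈ 20.748

20.7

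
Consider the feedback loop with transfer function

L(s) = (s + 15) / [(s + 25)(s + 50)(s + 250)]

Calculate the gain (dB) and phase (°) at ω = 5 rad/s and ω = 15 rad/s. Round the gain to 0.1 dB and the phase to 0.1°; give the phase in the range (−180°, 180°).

At s = jω = j5:
zero (s+15): 15 + j5 → |·| = √(15²+5²) = √250 ≈ 15.811, ∠ = arctan(5/15) ≈ 18.43°
pole (s+25): 25 + j5 → |·| = √(25²+5²) = √650 ≈ 25.495, ∠ = arctan(5/25) ≈ 11.31°
pole (s+50): 50 + j5 → |·| = √(50²+5²) = √2525 ≈ 50.249, ∠ = arctan(5/50) ≈ 5.71°
pole (s+250): 250 + j5 → |·| = √(250²+5²) = √62525 ≈ 250.05, ∠ = arctan(5/250) ≈ 1.15°
|L| = 1 · 15.811 / 3.2034e+05 ≈ 4.9357e-05
Gain = 20 log₁₀(4.9357e-05) ≈ -86.13 dB
∠L = 18.43° − 18.17° = 0.26°

At s = jω = j15:
zero (s+15): 15 + j15 → |·| = √(15²+15²) = √450 ≈ 21.213, ∠ = arctan(15/15) ≈ 45.00°
pole (s+25): 25 + j15 → |·| = √(25²+15²) = √850 ≈ 29.155, ∠ = arctan(15/25) ≈ 30.96°
pole (s+50): 50 + j15 → |·| = √(50²+15²) = √2725 ≈ 52.202, ∠ = arctan(15/50) ≈ 16.70°
pole (s+250): 250 + j15 → |·| = √(250²+15²) = √62725 ≈ 250.45, ∠ = arctan(15/250) ≈ 3.43°
|L| = 1 · 21.213 / 3.8117e+05 ≈ 5.5652e-05
Gain = 20 log₁₀(5.5652e-05) ≈ -85.09 dB
∠L = 45.00° − 51.09° = -6.09°

ω = 5: -86.1 dB, 0.3°; ω = 15: -85.1 dB, -6.1°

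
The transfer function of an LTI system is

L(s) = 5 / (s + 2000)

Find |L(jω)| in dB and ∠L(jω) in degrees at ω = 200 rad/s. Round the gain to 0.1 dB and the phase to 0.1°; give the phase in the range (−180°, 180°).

-52.1 dB, -5.7°

At s = jω = j200:
pole (s+2000): 2000 + j200 → |·| = √(2000²+200²) = √4040000 ≈ 2010, ∠ = arctan(200/2000) ≈ 5.71°
|L| = 5 / 2010 ≈ 0.0024876
Gain = 20 log₁₀(0.0024876) ≈ -52.08 dB
∠L = 0.00° − 5.71° = -5.71°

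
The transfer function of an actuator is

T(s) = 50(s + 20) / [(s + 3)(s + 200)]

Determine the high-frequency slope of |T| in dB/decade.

Each pole contributes −20 dB/decade at high frequency; each zero contributes +20 dB/decade.
Net: 1 zero(s) − 2 pole(s) → -20 dB/decade.

-20 dB/decade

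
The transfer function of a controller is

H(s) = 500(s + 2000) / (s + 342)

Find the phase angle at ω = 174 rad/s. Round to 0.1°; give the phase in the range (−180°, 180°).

At s = jω = j174:
zero (s+2000): 2000 + j174 → |·| = √(2000²+174²) = √4030276 ≈ 2007.6, ∠ = arctan(174/2000) ≈ 4.97°
pole (s+342): 342 + j174 → |·| = √(342²+174²) = √147240 ≈ 383.72, ∠ = arctan(174/342) ≈ 26.97°
∠H = 4.97° − 26.97° = -22.00°

-22.0°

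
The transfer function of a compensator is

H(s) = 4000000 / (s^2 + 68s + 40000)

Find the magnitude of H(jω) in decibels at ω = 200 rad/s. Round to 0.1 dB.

At s = jω = j200:
quadratic: (j200)² + 68·j200 + 40000 = 0 + j13600 → |·| ≈ 13600, ∠ ≈ 90.00°
|H| = 4000000 / 13600 ≈ 294.12
Gain = 20 log₁₀(294.12) ≈ 49.37 dB

49.4 dB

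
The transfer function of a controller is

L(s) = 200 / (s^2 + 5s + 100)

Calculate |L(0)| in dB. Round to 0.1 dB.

6.0 dB

L(0) = 200 / 100 = 2
20 log₁₀(2) ≈ 6.02 dB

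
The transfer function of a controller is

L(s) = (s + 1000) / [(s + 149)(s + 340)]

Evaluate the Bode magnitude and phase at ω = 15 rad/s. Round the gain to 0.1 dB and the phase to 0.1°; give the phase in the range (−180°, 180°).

At s = jω = j15:
zero (s+1000): 1000 + j15 → |·| = √(1000²+15²) = √1000225 ≈ 1000.1, ∠ = arctan(15/1000) ≈ 0.86°
pole (s+149): 149 + j15 → |·| = √(149²+15²) = √22426 ≈ 149.75, ∠ = arctan(15/149) ≈ 5.75°
pole (s+340): 340 + j15 → |·| = √(340²+15²) = √115825 ≈ 340.33, ∠ = arctan(15/340) ≈ 2.53°
|L| = 1 · 1000.1 / 50964 ≈ 0.019624
Gain = 20 log₁₀(0.019624) ≈ -34.14 dB
∠L = 0.86° − 8.28° = -7.42°

-34.1 dB, -7.4°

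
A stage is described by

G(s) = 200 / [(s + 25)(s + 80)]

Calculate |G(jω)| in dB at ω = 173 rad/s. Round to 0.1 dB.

At s = jω = j173:
pole (s+25): 25 + j173 → |·| = √(25²+173²) = √30554 ≈ 174.8, ∠ = arctan(173/25) ≈ 81.78°
pole (s+80): 80 + j173 → |·| = √(80²+173²) = √36329 ≈ 190.6, ∠ = arctan(173/80) ≈ 65.18°
|G| = 200 / 33317 ≈ 0.0060029
Gain = 20 log₁₀(0.0060029) ≈ -44.43 dB

-44.4 dB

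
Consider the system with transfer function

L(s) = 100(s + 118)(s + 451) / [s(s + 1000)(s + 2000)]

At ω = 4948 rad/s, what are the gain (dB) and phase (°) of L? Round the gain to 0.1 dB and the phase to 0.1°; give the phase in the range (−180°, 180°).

At s = jω = j4948:
zero (s+118): 118 + j4948 → |·| = √(118²+4948²) = √24496628 ≈ 4949.4, ∠ = arctan(4948/118) ≈ 88.63°
zero (s+451): 451 + j4948 → |·| = √(451²+4948²) = √24686105 ≈ 4968.5, ∠ = arctan(4948/451) ≈ 84.79°
pole (s+1000): 1000 + j4948 → |·| = √(1000²+4948²) = √25482704 ≈ 5048, ∠ = arctan(4948/1000) ≈ 78.57°
pole (s+2000): 2000 + j4948 → |·| = √(2000²+4948²) = √28482704 ≈ 5336.9, ∠ = arctan(4948/2000) ≈ 67.99°
pole at origin: |s| = 4948, ∠ = 90.00° (in denominator)
|L| = 100 · 2.4591e+07 / 1.333e+11 ≈ 0.018448
Gain = 20 log₁₀(0.018448) ≈ -34.68 dB
∠L = 173.42° − 236.56° = -63.14°

-34.7 dB, -63.1°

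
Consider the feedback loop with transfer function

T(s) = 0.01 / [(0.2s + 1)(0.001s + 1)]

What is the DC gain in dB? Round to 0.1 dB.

-40.0 dB

T(0) = 0.01 · 1 / 1 = 0.01
20 log₁₀(0.01) ≈ -40.00 dB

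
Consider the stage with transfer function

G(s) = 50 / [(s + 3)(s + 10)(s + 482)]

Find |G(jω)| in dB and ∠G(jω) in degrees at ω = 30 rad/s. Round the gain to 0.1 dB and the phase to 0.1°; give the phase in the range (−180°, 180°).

-79.3 dB, -159.4°

At s = jω = j30:
pole (s+3): 3 + j30 → |·| = √(3²+30²) = √909 ≈ 30.15, ∠ = arctan(30/3) ≈ 84.29°
pole (s+10): 10 + j30 → |·| = √(10²+30²) = √1000 ≈ 31.623, ∠ = arctan(30/10) ≈ 71.57°
pole (s+482): 482 + j30 → |·| = √(482²+30²) = √233224 ≈ 482.93, ∠ = arctan(30/482) ≈ 3.56°
|G| = 50 / 4.6044e+05 ≈ 0.00010859
Gain = 20 log₁₀(0.00010859) ≈ -79.28 dB
∠G = 0.00° − 159.42° = -159.42°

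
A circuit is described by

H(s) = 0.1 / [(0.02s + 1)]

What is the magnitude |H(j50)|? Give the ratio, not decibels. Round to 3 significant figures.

At ω = 50 rad/s:
pole (1 + j50·0.02) = 1 + j1 → |·| ≈ 1.4142, ∠ ≈ 45.00°
|H| = 0.1 · 1 / (1.4142) ≈ 0.070711

0.0707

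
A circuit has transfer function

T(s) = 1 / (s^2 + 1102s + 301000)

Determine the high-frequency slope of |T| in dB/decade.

Each pole contributes −20 dB/decade at high frequency; each zero contributes +20 dB/decade.
Net: 0 zero(s) − 2 pole(s) → -40 dB/decade.

-40 dB/decade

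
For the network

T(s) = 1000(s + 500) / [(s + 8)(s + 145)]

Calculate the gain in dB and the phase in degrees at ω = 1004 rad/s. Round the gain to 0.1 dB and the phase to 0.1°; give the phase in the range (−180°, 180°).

0.8 dB, -107.8°

At s = jω = j1004:
zero (s+500): 500 + j1004 → |·| = √(500²+1004²) = √1258016 ≈ 1121.6, ∠ = arctan(1004/500) ≈ 63.53°
pole (s+8): 8 + j1004 → |·| = √(8²+1004²) = √1008080 ≈ 1004, ∠ = arctan(1004/8) ≈ 89.54°
pole (s+145): 145 + j1004 → |·| = √(145²+1004²) = √1029041 ≈ 1014.4, ∠ = arctan(1004/145) ≈ 81.78°
|T| = 1000 · 1121.6 / 1.0185e+06 ≈ 1.1012
Gain = 20 log₁₀(1.1012) ≈ 0.84 dB
∠T = 63.53° − 171.32° = -107.79°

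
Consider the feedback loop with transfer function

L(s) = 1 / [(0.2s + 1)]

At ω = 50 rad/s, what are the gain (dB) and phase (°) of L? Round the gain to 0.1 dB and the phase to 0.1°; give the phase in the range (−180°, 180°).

At ω = 50 rad/s:
pole (1 + j50·0.2) = 1 + j10 → |·| ≈ 10.05, ∠ ≈ 84.29°
|L| = 1 · 1 / (10.05) ≈ 0.099502
Gain = 20 log₁₀(0.099502) ≈ -20.04 dB
∠L = (0°) − (84.29°) = -84.29°

-20.0 dB, -84.3°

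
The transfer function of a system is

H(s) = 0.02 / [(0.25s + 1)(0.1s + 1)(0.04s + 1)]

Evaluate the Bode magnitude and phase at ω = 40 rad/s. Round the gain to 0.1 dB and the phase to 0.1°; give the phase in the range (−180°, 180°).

-71.8 dB, 141.8°

At ω = 40 rad/s:
pole (1 + j40·0.25) = 1 + j10 → |·| ≈ 10.05, ∠ ≈ 84.29°
pole (1 + j40·0.1) = 1 + j4 → |·| ≈ 4.1231, ∠ ≈ 75.96°
pole (1 + j40·0.04) = 1 + j1.6 → |·| ≈ 1.8868, ∠ ≈ 57.99°
|H| = 0.02 · 1 / (10.05 · 4.1231 · 1.8868) ≈ 0.00025581
Gain = 20 log₁₀(0.00025581) ≈ -71.84 dB
∠H = (0°) − (84.29° + 75.96° + 57.99°) = -218.24° ≡ 141.76° (principal value)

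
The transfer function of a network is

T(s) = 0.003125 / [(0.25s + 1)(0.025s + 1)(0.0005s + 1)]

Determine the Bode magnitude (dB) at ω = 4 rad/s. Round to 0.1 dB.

-53.2 dB

At ω = 4 rad/s:
pole (1 + j4·0.25) = 1 + j1 → |·| ≈ 1.4142, ∠ ≈ 45.00°
pole (1 + j4·0.025) = 1 + j0.1 → |·| ≈ 1.005, ∠ ≈ 5.71°
pole (1 + j4·0.0005) = 1 + j0.002 → |·| ≈ 1, ∠ ≈ 0.11°
|T| = 0.003125 · 1 / (1.4142 · 1.005 · 1) ≈ 0.0021987
Gain = 20 log₁₀(0.0021987) ≈ -53.16 dB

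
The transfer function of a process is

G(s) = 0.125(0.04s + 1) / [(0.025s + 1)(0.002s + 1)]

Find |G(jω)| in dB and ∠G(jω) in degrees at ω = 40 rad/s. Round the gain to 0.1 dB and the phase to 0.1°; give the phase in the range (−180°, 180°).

-15.6 dB, 8.4°

At ω = 40 rad/s:
zero (1 + j40·0.04) = 1 + j1.6 → |·| ≈ 1.8868, ∠ ≈ 57.99°
pole (1 + j40·0.025) = 1 + j1 → |·| ≈ 1.4142, ∠ ≈ 45.00°
pole (1 + j40·0.002) = 1 + j0.08 → |·| ≈ 1.0032, ∠ ≈ 4.57°
|G| = 0.125 · 1.8868 / (1.4142 · 1.0032) ≈ 0.16624
Gain = 20 log₁₀(0.16624) ≈ -15.59 dB
∠G = (57.99°) − (45.00° + 4.57°) = 8.42°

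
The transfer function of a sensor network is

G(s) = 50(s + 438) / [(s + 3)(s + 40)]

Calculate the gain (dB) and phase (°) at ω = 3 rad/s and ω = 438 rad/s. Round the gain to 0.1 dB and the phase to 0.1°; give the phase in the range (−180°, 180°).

At s = jω = j3:
zero (s+438): 438 + j3 → |·| = √(438²+3²) = √191853 ≈ 438.01, ∠ = arctan(3/438) ≈ 0.39°
pole (s+3): 3 + j3 → |·| = √(3²+3²) = √18 ≈ 4.2426, ∠ = arctan(3/3) ≈ 45.00°
pole (s+40): 40 + j3 → |·| = √(40²+3²) = √1609 ≈ 40.112, ∠ = arctan(3/40) ≈ 4.29°
|G| = 50 · 438.01 / 170.18 ≈ 128.69
Gain = 20 log₁₀(128.69) ≈ 42.19 dB
∠G = 0.39° − 49.29° = -48.90°

At s = jω = j438:
zero (s+438): 438 + j438 → |·| = √(438²+438²) = √383688 ≈ 619.43, ∠ = arctan(438/438) ≈ 45.00°
pole (s+3): 3 + j438 → |·| = √(3²+438²) = √191853 ≈ 438.01, ∠ = arctan(438/3) ≈ 89.61°
pole (s+40): 40 + j438 → |·| = √(40²+438²) = √193444 ≈ 439.82, ∠ = arctan(438/40) ≈ 84.78°
|G| = 50 · 619.43 / 1.9265e+05 ≈ 0.16077
Gain = 20 log₁₀(0.16077) ≈ -15.88 dB
∠G = 45.00° − 174.39° = -129.39°

ω = 3: 42.2 dB, -48.9°; ω = 438: -15.9 dB, -129.4°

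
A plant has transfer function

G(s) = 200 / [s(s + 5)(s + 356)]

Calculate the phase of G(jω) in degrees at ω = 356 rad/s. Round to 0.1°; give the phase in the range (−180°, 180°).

At s = jω = j356:
pole (s+5): 5 + j356 → |·| = √(5²+356²) = √126761 ≈ 356.04, ∠ = arctan(356/5) ≈ 89.20°
pole (s+356): 356 + j356 → |·| = √(356²+356²) = √253472 ≈ 503.46, ∠ = arctan(356/356) ≈ 45.00°
pole at origin: |s| = 356, ∠ = 90.00° (in denominator)
∠G = 0.00° − 224.20° = -224.20° ≡ 135.80° (principal value)

135.8°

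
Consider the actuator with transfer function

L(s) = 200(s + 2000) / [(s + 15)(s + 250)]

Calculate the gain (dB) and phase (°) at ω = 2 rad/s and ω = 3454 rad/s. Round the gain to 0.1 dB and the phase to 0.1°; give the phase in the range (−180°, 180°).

ω = 2: 40.5 dB, -8.0°; ω = 3454: -23.5 dB, -115.7°

At s = jω = j2:
zero (s+2000): 2000 + j2 → |·| = √(2000²+2²) = √4000004 ≈ 2000, ∠ = arctan(2/2000) ≈ 0.06°
pole (s+15): 15 + j2 → |·| = √(15²+2²) = √229 ≈ 15.133, ∠ = arctan(2/15) ≈ 7.59°
pole (s+250): 250 + j2 → |·| = √(250²+2²) = √62504 ≈ 250.01, ∠ = arctan(2/250) ≈ 0.46°
|L| = 200 · 2000 / 3783.4 ≈ 105.73
Gain = 20 log₁₀(105.73) ≈ 40.48 dB
∠L = 0.06° − 8.05° = -7.99°

At s = jω = j3454:
zero (s+2000): 2000 + j3454 → |·| = √(2000²+3454²) = √15930116 ≈ 3991.3, ∠ = arctan(3454/2000) ≈ 59.93°
pole (s+15): 15 + j3454 → |·| = √(15²+3454²) = √11930341 ≈ 3454, ∠ = arctan(3454/15) ≈ 89.75°
pole (s+250): 250 + j3454 → |·| = √(250²+3454²) = √11992616 ≈ 3463, ∠ = arctan(3454/250) ≈ 85.86°
|L| = 200 · 3991.3 / 1.1961e+07 ≈ 0.066739
Gain = 20 log₁₀(0.066739) ≈ -23.51 dB
∠L = 59.93° − 175.61° = -115.68°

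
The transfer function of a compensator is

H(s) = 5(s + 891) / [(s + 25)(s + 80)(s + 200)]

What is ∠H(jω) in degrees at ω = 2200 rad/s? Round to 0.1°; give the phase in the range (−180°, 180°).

At s = jω = j2200:
zero (s+891): 891 + j2200 → |·| = √(891²+2200²) = √5633881 ≈ 2373.6, ∠ = arctan(2200/891) ≈ 67.95°
pole (s+25): 25 + j2200 → |·| = √(25²+2200²) = √4840625 ≈ 2200.1, ∠ = arctan(2200/25) ≈ 89.35°
pole (s+80): 80 + j2200 → |·| = √(80²+2200²) = √4846400 ≈ 2201.5, ∠ = arctan(2200/80) ≈ 87.92°
pole (s+200): 200 + j2200 → |·| = √(200²+2200²) = √4880000 ≈ 2209.1, ∠ = arctan(2200/200) ≈ 84.81°
∠H = 67.95° − 262.08° = -194.13° ≡ 165.87° (principal value)

165.9°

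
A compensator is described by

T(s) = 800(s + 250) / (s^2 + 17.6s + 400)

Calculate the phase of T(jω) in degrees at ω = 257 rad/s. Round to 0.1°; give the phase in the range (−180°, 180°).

-130.3°

At s = jω = j257:
zero (s+250): 250 + j257 → |·| = √(250²+257²) = √128549 ≈ 358.54, ∠ = arctan(257/250) ≈ 45.79°
quadratic: (j257)² + 17.6·j257 + 400 = -65649 + j4523.2 → |·| ≈ 65805, ∠ ≈ 176.06°
∠T = 45.79° − 176.06° = -130.27°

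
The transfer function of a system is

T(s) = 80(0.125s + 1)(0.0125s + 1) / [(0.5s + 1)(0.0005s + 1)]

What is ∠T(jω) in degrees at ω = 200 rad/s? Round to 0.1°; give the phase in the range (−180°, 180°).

At ω = 200 rad/s:
zero (1 + j200·0.125) = 1 + j25 → |·| ≈ 25.02, ∠ ≈ 87.71°
zero (1 + j200·0.0125) = 1 + j2.5 → |·| ≈ 2.6926, ∠ ≈ 68.20°
pole (1 + j200·0.5) = 1 + j100 → |·| ≈ 100, ∠ ≈ 89.43°
pole (1 + j200·0.0005) = 1 + j0.1 → |·| ≈ 1.005, ∠ ≈ 5.71°
∠T = (87.71° + 68.20°) − (89.43° + 5.71°) = 60.77°

60.8°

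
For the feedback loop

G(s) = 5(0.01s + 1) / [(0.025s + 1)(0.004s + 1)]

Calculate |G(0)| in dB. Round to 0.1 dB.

14.0 dB

G(0) = 5 · 1 / 1 = 5
20 log₁₀(5) ≈ 13.98 dB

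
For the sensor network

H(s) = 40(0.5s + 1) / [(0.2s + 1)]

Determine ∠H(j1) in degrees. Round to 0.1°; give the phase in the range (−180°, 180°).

At ω = 1 rad/s:
zero (1 + j1·0.5) = 1 + j0.5 → |·| ≈ 1.118, ∠ ≈ 26.57°
pole (1 + j1·0.2) = 1 + j0.2 → |·| ≈ 1.0198, ∠ ≈ 11.31°
∠H = (26.57°) − (11.31°) = 15.26°

15.3°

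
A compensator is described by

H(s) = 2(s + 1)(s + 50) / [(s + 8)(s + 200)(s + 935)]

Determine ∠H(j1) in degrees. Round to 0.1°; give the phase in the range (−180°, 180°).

38.7°

At s = jω = j1:
zero (s+1): 1 + j1 → |·| = √(1²+1²) = √2 ≈ 1.4142, ∠ = arctan(1/1) ≈ 45.00°
zero (s+50): 50 + j1 → |·| = √(50²+1²) = √2501 ≈ 50.01, ∠ = arctan(1/50) ≈ 1.15°
pole (s+8): 8 + j1 → |·| = √(8²+1²) = √65 ≈ 8.0623, ∠ = arctan(1/8) ≈ 7.13°
pole (s+200): 200 + j1 → |·| = √(200²+1²) = √40001 ≈ 200, ∠ = arctan(1/200) ≈ 0.29°
pole (s+935): 935 + j1 → |·| = √(935²+1²) = √874226 ≈ 935, ∠ = arctan(1/935) ≈ 0.06°
∠H = 46.15° − 7.48° = 38.67°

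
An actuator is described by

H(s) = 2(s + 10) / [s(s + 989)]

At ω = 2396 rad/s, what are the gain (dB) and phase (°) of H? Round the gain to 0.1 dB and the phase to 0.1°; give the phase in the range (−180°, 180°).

-62.3 dB, -67.8°

At s = jω = j2396:
zero (s+10): 10 + j2396 → |·| = √(10²+2396²) = √5740916 ≈ 2396, ∠ = arctan(2396/10) ≈ 89.76°
pole (s+989): 989 + j2396 → |·| = √(989²+2396²) = √6718937 ≈ 2592.1, ∠ = arctan(2396/989) ≈ 67.57°
pole at origin: |s| = 2396, ∠ = 90.00° (in denominator)
|H| = 2 · 2396 / 6.2107e+06 ≈ 0.00077157
Gain = 20 log₁₀(0.00077157) ≈ -62.25 dB
∠H = 89.76° − 157.57° = -67.81°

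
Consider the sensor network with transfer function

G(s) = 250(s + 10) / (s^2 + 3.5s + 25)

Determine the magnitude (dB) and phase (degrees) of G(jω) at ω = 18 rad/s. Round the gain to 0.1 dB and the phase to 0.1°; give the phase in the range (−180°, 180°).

At s = jω = j18:
zero (s+10): 10 + j18 → |·| = √(10²+18²) = √424 ≈ 20.591, ∠ = arctan(18/10) ≈ 60.95°
quadratic: (j18)² + 3.5·j18 + 25 = -299 + j63 → |·| ≈ 305.57, ∠ ≈ 168.10°
|G| = 250 · 20.591 / 305.57 ≈ 16.846
Gain = 20 log₁₀(16.846) ≈ 24.53 dB
∠G = 60.95° − 168.10° = -107.15°

24.5 dB, -107.2°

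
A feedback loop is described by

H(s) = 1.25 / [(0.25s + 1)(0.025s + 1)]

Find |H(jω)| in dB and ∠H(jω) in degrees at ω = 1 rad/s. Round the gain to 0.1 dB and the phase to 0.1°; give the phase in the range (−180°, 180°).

1.7 dB, -15.5°

At ω = 1 rad/s:
pole (1 + j1·0.25) = 1 + j0.25 → |·| ≈ 1.0308, ∠ ≈ 14.04°
pole (1 + j1·0.025) = 1 + j0.025 → |·| ≈ 1.0003, ∠ ≈ 1.43°
|H| = 1.25 · 1 / (1.0308 · 1.0003) ≈ 1.2123
Gain = 20 log₁₀(1.2123) ≈ 1.67 dB
∠H = (0°) − (14.04° + 1.43°) = -15.47°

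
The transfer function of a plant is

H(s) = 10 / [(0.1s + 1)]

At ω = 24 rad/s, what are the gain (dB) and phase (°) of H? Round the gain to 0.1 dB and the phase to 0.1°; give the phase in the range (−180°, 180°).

11.7 dB, -67.4°

At ω = 24 rad/s:
pole (1 + j24·0.1) = 1 + j2.4 → |·| ≈ 2.6, ∠ ≈ 67.38°
|H| = 10 · 1 / (2.6) ≈ 3.8462
Gain = 20 log₁₀(3.8462) ≈ 11.70 dB
∠H = (0°) − (67.38°) = -67.38°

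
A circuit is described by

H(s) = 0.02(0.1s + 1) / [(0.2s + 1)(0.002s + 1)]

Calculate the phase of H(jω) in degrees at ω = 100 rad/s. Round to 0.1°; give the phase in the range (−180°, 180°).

At ω = 100 rad/s:
zero (1 + j100·0.1) = 1 + j10 → |·| ≈ 10.05, ∠ ≈ 84.29°
pole (1 + j100·0.2) = 1 + j20 → |·| ≈ 20.025, ∠ ≈ 87.14°
pole (1 + j100·0.002) = 1 + j0.2 → |·| ≈ 1.0198, ∠ ≈ 11.31°
∠H = (84.29°) − (87.14° + 11.31°) = -14.16°

-14.2°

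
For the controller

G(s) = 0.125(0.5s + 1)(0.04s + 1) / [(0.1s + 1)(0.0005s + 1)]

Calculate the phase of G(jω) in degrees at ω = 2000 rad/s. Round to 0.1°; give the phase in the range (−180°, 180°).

At ω = 2000 rad/s:
zero (1 + j2000·0.5) = 1 + j1000 → |·| ≈ 1000, ∠ ≈ 89.94°
zero (1 + j2000·0.04) = 1 + j80 → |·| ≈ 80.006, ∠ ≈ 89.28°
pole (1 + j2000·0.1) = 1 + j200 → |·| ≈ 200, ∠ ≈ 89.71°
pole (1 + j2000·0.0005) = 1 + j1 → |·| ≈ 1.4142, ∠ ≈ 45.00°
∠G = (89.94° + 89.28°) − (89.71° + 45.00°) = 44.51°

44.5°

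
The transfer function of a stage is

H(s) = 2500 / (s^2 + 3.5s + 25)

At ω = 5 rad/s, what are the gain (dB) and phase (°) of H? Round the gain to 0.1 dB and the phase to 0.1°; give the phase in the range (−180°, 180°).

At s = jω = j5:
quadratic: (j5)² + 3.5·j5 + 25 = 0 + j17.5 → |·| ≈ 17.5, ∠ ≈ 90.00°
|H| = 2500 / 17.5 ≈ 142.86
Gain = 20 log₁₀(142.86) ≈ 43.10 dB
∠H = 0.00° − 90.00° = -90.00°

43.1 dB, -90.0°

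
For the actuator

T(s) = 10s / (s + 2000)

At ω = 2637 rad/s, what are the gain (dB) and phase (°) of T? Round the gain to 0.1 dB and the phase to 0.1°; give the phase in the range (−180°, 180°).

18.0 dB, 37.2°

At s = jω = j2637:
zero at origin: s = j2637 → |·| = 2637, ∠ = 90.00°
pole (s+2000): 2000 + j2637 → |·| = √(2000²+2637²) = √10953769 ≈ 3309.6, ∠ = arctan(2637/2000) ≈ 52.82°
|T| = 10 · 2637 / 3309.6 ≈ 7.9677
Gain = 20 log₁₀(7.9677) ≈ 18.03 dB
∠T = 90.00° − 52.82° = 37.18°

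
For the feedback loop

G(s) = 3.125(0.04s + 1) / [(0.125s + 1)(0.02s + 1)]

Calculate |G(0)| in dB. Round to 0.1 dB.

G(0) = 3.125 · 1 / 1 = 3.125
20 log₁₀(3.125) ≈ 9.90 dB

9.9 dB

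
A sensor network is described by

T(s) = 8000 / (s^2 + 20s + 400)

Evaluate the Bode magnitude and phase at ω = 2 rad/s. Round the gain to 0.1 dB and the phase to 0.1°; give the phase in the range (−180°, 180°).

At s = jω = j2:
quadratic: (j2)² + 20·j2 + 400 = 396 + j40 → |·| ≈ 398.02, ∠ ≈ 5.77°
|T| = 8000 / 398.02 ≈ 20.099
Gain = 20 log₁₀(20.099) ≈ 26.06 dB
∠T = 0.00° − 5.77° = -5.77°

26.1 dB, -5.8°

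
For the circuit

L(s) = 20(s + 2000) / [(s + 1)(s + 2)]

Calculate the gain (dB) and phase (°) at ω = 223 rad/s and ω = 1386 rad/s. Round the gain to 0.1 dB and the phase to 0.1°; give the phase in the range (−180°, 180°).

At s = jω = j223:
zero (s+2000): 2000 + j223 → |·| = √(2000²+223²) = √4049729 ≈ 2012.4, ∠ = arctan(223/2000) ≈ 6.36°
pole (s+1): 1 + j223 → |·| = √(1²+223²) = √49730 ≈ 223, ∠ = arctan(223/1) ≈ 89.74°
pole (s+2): 2 + j223 → |·| = √(2²+223²) = √49733 ≈ 223.01, ∠ = arctan(223/2) ≈ 89.49°
|L| = 20 · 2012.4 / 49731 ≈ 0.80931
Gain = 20 log₁₀(0.80931) ≈ -1.84 dB
∠L = 6.36° − 179.23° = -172.87°

At s = jω = j1386:
zero (s+2000): 2000 + j1386 → |·| = √(2000²+1386²) = √5920996 ≈ 2433.3, ∠ = arctan(1386/2000) ≈ 34.72°
pole (s+1): 1 + j1386 → |·| = √(1²+1386²) = √1920997 ≈ 1386, ∠ = arctan(1386/1) ≈ 89.96°
pole (s+2): 2 + j1386 → |·| = √(2²+1386²) = √1921000 ≈ 1386, ∠ = arctan(1386/2) ≈ 89.92°
|L| = 20 · 2433.3 / 1.921e+06 ≈ 0.025334
Gain = 20 log₁₀(0.025334) ≈ -31.93 dB
∠L = 34.72° − 179.88° = -145.16°

ω = 223: -1.8 dB, -172.9°; ω = 1386: -31.9 dB, -145.2°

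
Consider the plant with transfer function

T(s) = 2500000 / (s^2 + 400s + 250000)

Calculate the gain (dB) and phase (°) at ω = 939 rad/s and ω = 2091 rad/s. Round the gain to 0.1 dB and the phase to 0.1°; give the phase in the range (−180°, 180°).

At s = jω = j939:
quadratic: (j939)² + 400·j939 + 250000 = -631721 + j375600 → |·| ≈ 7.3495e+05, ∠ ≈ 149.27°
|T| = 2500000 / 7.3495e+05 ≈ 3.4016
Gain = 20 log₁₀(3.4016) ≈ 10.63 dB
∠T = 0.00° − 149.27° = -149.27°

At s = jω = j2091:
quadratic: (j2091)² + 400·j2091 + 250000 = -4122281 + j836400 → |·| ≈ 4.2063e+06, ∠ ≈ 168.53°
|T| = 2500000 / 4.2063e+06 ≈ 0.59435
Gain = 20 log₁₀(0.59435) ≈ -4.52 dB
∠T = 0.00° − 168.53° = -168.53°

ω = 939: 10.6 dB, -149.3°; ω = 2091: -4.5 dB, -168.5°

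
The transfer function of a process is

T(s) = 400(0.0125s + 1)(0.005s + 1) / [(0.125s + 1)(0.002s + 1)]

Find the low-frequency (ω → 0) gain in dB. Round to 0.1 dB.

52.0 dB

T(0) = 400 · 1 / 1 = 400
20 log₁₀(400) ≈ 52.04 dB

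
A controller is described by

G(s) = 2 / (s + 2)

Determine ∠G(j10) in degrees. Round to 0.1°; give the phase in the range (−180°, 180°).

-78.7°

At s = jω = j10:
pole (s+2): 2 + j10 → |·| = √(2²+10²) = √104 ≈ 10.198, ∠ = arctan(10/2) ≈ 78.69°
∠G = 0.00° − 78.69° = -78.69°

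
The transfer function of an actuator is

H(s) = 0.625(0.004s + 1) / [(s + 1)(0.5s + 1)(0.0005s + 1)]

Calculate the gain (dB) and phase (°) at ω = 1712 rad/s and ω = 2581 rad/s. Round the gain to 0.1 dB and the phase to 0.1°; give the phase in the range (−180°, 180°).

At ω = 1712 rad/s:
zero (1 + j1712·0.004) = 1 + j6.848 → |·| ≈ 6.9206, ∠ ≈ 81.69°
pole (1 + j1712·1) = 1 + j1712 → |·| ≈ 1712, ∠ ≈ 89.97°
pole (1 + j1712·0.5) = 1 + j856 → |·| ≈ 856, ∠ ≈ 89.93°
pole (1 + j1712·0.0005) = 1 + j0.856 → |·| ≈ 1.3163, ∠ ≈ 40.56°
|H| = 0.625 · 6.9206 / (1712 · 856 · 1.3163) ≈ 2.2423e-06
Gain = 20 log₁₀(2.2423e-06) ≈ -112.99 dB
∠H = (81.69°) − (89.97° + 89.93° + 40.56°) = -138.77°

At ω = 2581 rad/s:
zero (1 + j2581·0.004) = 1 + j10.324 → |·| ≈ 10.372, ∠ ≈ 84.47°
pole (1 + j2581·1) = 1 + j2581 → |·| ≈ 2581, ∠ ≈ 89.98°
pole (1 + j2581·0.5) = 1 + j1290.5 → |·| ≈ 1290.5, ∠ ≈ 89.96°
pole (1 + j2581·0.0005) = 1 + j1.2905 → |·| ≈ 1.6326, ∠ ≈ 52.23°
|H| = 0.625 · 10.372 / (2581 · 1290.5 · 1.6326) ≈ 1.1921e-06
Gain = 20 log₁₀(1.1921e-06) ≈ -118.47 dB
∠H = (84.47°) − (89.98° + 89.96° + 52.23°) = -147.70°

ω = 1712: -113.0 dB, -138.8°; ω = 2581: -118.5 dB, -147.7°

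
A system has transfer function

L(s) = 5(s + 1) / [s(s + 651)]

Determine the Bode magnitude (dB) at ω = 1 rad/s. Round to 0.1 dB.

-39.3 dB

At s = jω = j1:
zero (s+1): 1 + j1 → |·| = √(1²+1²) = √2 ≈ 1.4142, ∠ = arctan(1/1) ≈ 45.00°
pole (s+651): 651 + j1 → |·| = √(651²+1²) = √423802 ≈ 651, ∠ = arctan(1/651) ≈ 0.09°
pole at origin: |s| = 1, ∠ = 90.00° (in denominator)
|L| = 5 · 1.4142 / 651 ≈ 0.010862
Gain = 20 log₁₀(0.010862) ≈ -39.28 dB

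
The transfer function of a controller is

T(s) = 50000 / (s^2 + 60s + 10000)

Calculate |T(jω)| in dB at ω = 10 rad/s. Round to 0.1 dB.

At s = jω = j10:
quadratic: (j10)² + 60·j10 + 10000 = 9900 + j600 → |·| ≈ 9918.2, ∠ ≈ 3.47°
|T| = 50000 / 9918.2 ≈ 5.0412
Gain = 20 log₁₀(5.0412) ≈ 14.05 dB

14.1 dB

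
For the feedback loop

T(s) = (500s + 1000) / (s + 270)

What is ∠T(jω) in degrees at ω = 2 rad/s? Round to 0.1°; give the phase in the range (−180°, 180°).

Substitute s = j2:
Numerator: 500(j2) + 1000 = 1000 + j1000
Denominator: (j2) + 270 = 270 + j2
|N| = √(1000² + 1000²) ≈ 1414.2, ∠N ≈ 45.00°
|D| = √(270² + 2²) ≈ 270.01, ∠D ≈ 0.42°
∠T = 45.00° − 0.42° = 44.58°

44.6°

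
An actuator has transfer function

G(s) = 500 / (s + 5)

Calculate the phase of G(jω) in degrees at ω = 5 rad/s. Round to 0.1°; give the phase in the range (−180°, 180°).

At s = jω = j5:
pole (s+5): 5 + j5 → |·| = √(5²+5²) = √50 ≈ 7.0711, ∠ = arctan(5/5) ≈ 45.00°
∠G = 0.00° − 45.00° = -45.00°

-45.0°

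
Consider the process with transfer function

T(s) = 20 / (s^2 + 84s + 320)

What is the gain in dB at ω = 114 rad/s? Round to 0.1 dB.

-58.0 dB

Substitute s = j114:
Numerator: 20 = 20 + j0
Denominator: (j114)^2 + 84(j114) + 320 = -12676 + j9576
|N| = √(20² + 0²) ≈ 20, ∠N ≈ 0.00°
|D| = √(12676² + 9576²) ≈ 15886, ∠D ≈ 142.93°
|T| = 20 / 15886 ≈ 0.001259
Gain = 20 log₁₀(0.001259) ≈ -58.00 dB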